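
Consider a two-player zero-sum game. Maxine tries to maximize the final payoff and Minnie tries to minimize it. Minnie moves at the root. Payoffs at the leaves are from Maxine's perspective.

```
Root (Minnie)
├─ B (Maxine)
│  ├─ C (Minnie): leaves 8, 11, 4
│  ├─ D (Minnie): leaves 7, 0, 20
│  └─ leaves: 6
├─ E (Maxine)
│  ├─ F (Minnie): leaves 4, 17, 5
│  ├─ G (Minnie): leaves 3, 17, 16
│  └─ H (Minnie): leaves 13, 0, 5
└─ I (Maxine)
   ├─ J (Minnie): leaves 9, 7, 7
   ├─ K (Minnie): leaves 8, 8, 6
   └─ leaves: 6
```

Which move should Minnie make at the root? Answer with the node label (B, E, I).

C (Minnie): min(8, 11, 4) = 4
D (Minnie): min(7, 0, 20) = 0
B (Maxine): max(4, 0, 6) = 6
F (Minnie): min(4, 17, 5) = 4
G (Minnie): min(3, 17, 16) = 3
H (Minnie): min(13, 0, 5) = 0
E (Maxine): max(4, 3, 0) = 4
J (Minnie): min(9, 7, 7) = 7
K (Minnie): min(8, 8, 6) = 6
I (Maxine): max(7, 6, 6) = 7
Root (Minnie): min(6, 4, 7) = 4
Minnie picks the child with the lowest value: E (value 4).

E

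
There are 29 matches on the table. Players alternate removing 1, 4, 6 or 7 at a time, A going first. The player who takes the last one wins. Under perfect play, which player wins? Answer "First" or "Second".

Compute winning (W) and losing (L) positions by backward induction:
i:   0  1  2  3  4  5  6  7  8  9 10 11 12 13 14 15 16 17 18 19 20 21 22 23 24 25 26 27 28 29
     L  W  L  W  W  L  W  W  W  W  L  W  W  L  W  L  W  W  L  W  W  W  W  L  W  W  L  W  L  W
Position 29 is W, so the first player wins.

First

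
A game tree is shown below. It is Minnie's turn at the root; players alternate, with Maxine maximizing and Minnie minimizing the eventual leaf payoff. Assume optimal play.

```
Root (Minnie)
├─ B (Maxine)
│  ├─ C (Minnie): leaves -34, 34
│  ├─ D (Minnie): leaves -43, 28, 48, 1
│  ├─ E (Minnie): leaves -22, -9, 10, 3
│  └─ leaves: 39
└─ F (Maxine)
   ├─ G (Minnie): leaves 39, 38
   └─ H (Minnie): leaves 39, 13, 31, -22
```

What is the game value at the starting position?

38

C (Minnie): min(-34, 34) = -34
D (Minnie): min(-43, 28, 48, 1) = -43
E (Minnie): min(-22, -9, 10, 3) = -22
B (Maxine): max(-34, -43, -22, 39) = 39
G (Minnie): min(39, 38) = 38
H (Minnie): min(39, 13, 31, -22) = -22
F (Maxine): max(38, -22) = 38
Root (Minnie): min(39, 38) = 38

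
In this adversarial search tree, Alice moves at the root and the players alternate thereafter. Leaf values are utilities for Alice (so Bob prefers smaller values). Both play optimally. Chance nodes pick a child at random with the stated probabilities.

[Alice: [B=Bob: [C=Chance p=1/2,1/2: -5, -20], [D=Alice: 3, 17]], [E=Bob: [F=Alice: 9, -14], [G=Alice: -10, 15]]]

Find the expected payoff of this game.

9

C (Chance): 1/2·-5 + 1/2·-20 = -12.5
D (Alice): max(3, 17) = 17
B (Bob): min(-12.5, 17) = -12.5
F (Alice): max(9, -14) = 9
G (Alice): max(-10, 15) = 15
E (Bob): min(9, 15) = 9
Root (Alice): max(-12.5, 9) = 9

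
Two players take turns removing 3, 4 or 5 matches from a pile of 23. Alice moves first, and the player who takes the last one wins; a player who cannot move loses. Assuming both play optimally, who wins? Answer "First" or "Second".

First

i:   0  1  2  3  4  5  6  7  8  9 10 11 12 13 14 15 16 17 18 19 20 21 22 23
     L  L  L  W  W  W  W  W  L  L  L  W  W  W  W  W  L  L  L  W  W  W  W  W
Position 23 is W, so the first player wins.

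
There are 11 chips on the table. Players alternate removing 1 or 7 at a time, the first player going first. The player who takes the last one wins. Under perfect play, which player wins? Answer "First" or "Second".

Positions where the player to move wins (W) vs loses (L):
i:   0  1  2  3  4  5  6  7  8  9 10 11
     L  W  L  W  L  W  L  W  L  W  L  W
Position 11 is W, so the first player wins.

First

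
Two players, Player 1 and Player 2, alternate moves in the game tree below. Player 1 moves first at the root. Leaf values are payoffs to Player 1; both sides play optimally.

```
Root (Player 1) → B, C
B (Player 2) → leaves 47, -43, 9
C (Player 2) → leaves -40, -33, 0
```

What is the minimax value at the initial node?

B (Player 2): min(47, -43, 9) = -43
C (Player 2): min(-40, -33, 0) = -40
Root (Player 1): max(-43, -40) = -40

-40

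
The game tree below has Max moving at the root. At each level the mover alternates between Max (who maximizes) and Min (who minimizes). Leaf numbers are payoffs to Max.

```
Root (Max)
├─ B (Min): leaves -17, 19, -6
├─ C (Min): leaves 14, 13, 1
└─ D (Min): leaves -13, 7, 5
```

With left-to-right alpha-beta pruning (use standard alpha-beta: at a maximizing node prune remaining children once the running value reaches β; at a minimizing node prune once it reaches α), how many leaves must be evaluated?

7

B [α=-∞,β=+∞]: v=-17
C [α=-17,β=+∞]: v=1
D [α=1,β=+∞]: v=-13 after child 1 ≤ α → α-cutoff, skip 2
Root [α=-∞,β=+∞]: v=1
Leaves evaluated: 7 of 9.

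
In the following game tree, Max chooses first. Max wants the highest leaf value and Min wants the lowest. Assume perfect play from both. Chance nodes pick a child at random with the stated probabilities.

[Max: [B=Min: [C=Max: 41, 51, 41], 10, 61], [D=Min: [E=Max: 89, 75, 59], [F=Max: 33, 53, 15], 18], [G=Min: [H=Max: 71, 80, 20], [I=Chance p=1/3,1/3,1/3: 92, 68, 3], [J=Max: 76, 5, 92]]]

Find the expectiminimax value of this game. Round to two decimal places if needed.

54.33

C (Max): max(41, 51, 41) = 51
B (Min): min(51, 10, 61) = 10
E (Max): max(89, 75, 59) = 89
F (Max): max(33, 53, 15) = 53
D (Min): min(89, 53, 18) = 18
H (Max): max(71, 80, 20) = 80
I (Chance): 1/3·92 + 1/3·68 + 1/3·3 = 54.33
J (Max): max(76, 5, 92) = 92
G (Min): min(80, 54.33, 92) = 54.33
Root (Max): max(10, 18, 54.33) = 54.33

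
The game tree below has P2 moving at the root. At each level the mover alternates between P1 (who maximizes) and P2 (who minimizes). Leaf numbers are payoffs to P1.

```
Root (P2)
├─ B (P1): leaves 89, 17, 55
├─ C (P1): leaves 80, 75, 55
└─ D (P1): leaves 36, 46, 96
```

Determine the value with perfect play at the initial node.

80

B (P1): max(89, 17, 55) = 89
C (P1): max(80, 75, 55) = 80
D (P1): max(36, 46, 96) = 96
Root (P2): min(89, 80, 96) = 80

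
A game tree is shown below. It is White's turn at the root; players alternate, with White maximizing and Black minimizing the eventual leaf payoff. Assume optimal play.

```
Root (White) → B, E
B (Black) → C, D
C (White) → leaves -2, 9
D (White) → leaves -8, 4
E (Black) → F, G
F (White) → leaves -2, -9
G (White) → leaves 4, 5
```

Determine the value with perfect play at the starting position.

C (White): max(-2, 9) = 9
D (White): max(-8, 4) = 4
B (Black): min(9, 4) = 4
F (White): max(-2, -9) = -2
G (White): max(4, 5) = 5
E (Black): min(-2, 5) = -2
Root (White): max(4, -2) = 4

4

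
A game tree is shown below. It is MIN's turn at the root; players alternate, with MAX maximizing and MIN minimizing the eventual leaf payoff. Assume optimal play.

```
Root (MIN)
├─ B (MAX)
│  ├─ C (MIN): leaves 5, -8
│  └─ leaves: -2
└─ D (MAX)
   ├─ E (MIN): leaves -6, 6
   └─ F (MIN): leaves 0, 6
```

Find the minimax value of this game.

-2

C (MIN): min(5, -8) = -8
B (MAX): max(-8, -2) = -2
E (MIN): min(-6, 6) = -6
F (MIN): min(0, 6) = 0
D (MAX): max(-6, 0) = 0
Root (MIN): min(-2, 0) = -2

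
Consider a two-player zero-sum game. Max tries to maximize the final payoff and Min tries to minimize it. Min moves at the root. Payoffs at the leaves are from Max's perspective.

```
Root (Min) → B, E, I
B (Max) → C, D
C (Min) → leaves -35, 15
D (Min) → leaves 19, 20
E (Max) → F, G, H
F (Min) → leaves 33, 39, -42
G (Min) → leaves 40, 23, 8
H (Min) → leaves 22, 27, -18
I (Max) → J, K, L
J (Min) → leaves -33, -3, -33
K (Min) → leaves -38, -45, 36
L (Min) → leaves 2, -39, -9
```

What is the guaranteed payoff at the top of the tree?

C (Min): min(-35, 15) = -35
D (Min): min(19, 20) = 19
B (Max): max(-35, 19) = 19
F (Min): min(33, 39, -42) = -42
G (Min): min(40, 23, 8) = 8
H (Min): min(22, 27, -18) = -18
E (Max): max(-42, 8, -18) = 8
J (Min): min(-33, -3, -33) = -33
K (Min): min(-38, -45, 36) = -45
L (Min): min(2, -39, -9) = -39
I (Max): max(-33, -45, -39) = -33
Root (Min): min(19, 8, -33) = -33

-33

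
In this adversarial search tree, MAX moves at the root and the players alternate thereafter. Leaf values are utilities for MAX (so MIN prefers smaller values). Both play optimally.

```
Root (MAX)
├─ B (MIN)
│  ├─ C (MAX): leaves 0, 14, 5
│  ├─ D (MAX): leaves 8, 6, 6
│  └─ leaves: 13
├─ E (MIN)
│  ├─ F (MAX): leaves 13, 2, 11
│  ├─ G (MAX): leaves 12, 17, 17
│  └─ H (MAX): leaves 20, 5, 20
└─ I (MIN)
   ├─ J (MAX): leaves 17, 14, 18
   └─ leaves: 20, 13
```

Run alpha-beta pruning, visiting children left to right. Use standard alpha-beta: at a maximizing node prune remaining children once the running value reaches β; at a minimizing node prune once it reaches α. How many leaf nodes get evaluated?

C [α=-∞,β=+∞]: v=14
D [α=-∞,β=14]: v=8
B [α=-∞,β=+∞]: v=8
F [α=8,β=+∞]: v=13
G [α=8,β=13]: v=17 after child 2 ≥ β → β-cutoff, skip 1
H [α=8,β=13]: v=20 after child 1 ≥ β → β-cutoff, skip 2
E [α=8,β=+∞]: v=13
J [α=13,β=+∞]: v=18
I [α=13,β=+∞]: v=13
Root [α=-∞,β=+∞]: v=13
Leaves evaluated: 18 of 21.

18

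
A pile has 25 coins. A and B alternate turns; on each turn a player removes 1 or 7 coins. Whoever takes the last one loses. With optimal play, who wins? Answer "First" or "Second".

Second

i:   0  1  2  3  4  5  6  7  8  9 10 11 12 13 14 15 16 17 18 19 20 21 22 23 24 25
     W  L  W  L  W  L  W  L  W  L  W  L  W  L  W  L  W  L  W  L  W  L  W  L  W  L
Position 25 is L, so the second player wins.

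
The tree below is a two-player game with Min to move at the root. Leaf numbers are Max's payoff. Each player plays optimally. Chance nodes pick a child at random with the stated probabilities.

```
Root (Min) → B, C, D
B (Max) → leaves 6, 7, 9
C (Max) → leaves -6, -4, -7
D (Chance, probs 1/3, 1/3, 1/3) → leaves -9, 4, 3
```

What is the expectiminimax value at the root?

-4

B (Max): max(6, 7, 9) = 9
C (Max): max(-6, -4, -7) = -4
D (Chance): 1/3·-9 + 1/3·4 + 1/3·3 = -0.67
Root (Min): min(9, -4, -0.67) = -4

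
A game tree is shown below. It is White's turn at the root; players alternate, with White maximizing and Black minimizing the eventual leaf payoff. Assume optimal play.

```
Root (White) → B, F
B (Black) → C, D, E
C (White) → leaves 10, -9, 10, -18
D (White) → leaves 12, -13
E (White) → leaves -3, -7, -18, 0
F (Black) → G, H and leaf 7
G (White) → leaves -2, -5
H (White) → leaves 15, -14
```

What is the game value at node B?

0

C: max(10, -9, 10, -18) = 10
D: max(12, -13) = 12
E: max(-3, -7, -18, 0) = 0
B: min(10, 12, 0) = 0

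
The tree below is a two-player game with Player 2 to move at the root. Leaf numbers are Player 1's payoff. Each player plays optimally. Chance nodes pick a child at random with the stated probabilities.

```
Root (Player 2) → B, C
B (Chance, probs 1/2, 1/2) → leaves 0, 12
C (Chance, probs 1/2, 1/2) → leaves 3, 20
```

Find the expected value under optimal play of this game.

B (Chance): 1/2·0 + 1/2·12 = 6
C (Chance): 1/2·3 + 1/2·20 = 11.5
Root (Player 2): min(6, 11.5) = 6

6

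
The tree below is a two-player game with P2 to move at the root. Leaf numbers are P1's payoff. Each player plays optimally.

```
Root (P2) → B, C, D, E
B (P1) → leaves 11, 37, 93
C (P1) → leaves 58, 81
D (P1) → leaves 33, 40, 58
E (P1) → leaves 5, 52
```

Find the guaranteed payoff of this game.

52

B (P1): max(11, 37, 93) = 93
C (P1): max(58, 81) = 81
D (P1): max(33, 40, 58) = 58
E (P1): max(5, 52) = 52
Root (P2): min(93, 81, 58, 52) = 52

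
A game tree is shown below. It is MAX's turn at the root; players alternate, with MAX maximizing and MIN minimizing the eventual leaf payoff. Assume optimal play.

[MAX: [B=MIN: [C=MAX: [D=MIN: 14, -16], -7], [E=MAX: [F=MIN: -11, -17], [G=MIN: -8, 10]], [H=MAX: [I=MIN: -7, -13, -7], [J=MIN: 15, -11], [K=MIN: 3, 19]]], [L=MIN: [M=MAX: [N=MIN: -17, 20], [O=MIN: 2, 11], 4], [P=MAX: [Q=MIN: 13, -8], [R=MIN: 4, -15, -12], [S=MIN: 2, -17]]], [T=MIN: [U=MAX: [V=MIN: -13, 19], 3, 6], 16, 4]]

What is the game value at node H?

3

I: min(-7, -13, -7) = -13
J: min(15, -11) = -11
K: min(3, 19) = 3
H: max(-13, -11, 3) = 3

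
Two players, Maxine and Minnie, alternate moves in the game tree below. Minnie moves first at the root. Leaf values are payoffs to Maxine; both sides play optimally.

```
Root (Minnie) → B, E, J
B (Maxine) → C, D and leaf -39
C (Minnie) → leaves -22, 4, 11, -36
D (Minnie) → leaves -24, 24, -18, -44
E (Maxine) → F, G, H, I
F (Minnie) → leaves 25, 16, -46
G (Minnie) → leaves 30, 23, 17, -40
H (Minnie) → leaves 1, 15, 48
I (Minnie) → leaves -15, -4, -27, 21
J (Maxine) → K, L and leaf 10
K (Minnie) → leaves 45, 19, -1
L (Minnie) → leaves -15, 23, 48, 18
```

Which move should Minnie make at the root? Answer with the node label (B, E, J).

B

C (Minnie): min(-22, 4, 11, -36) = -36
D (Minnie): min(-24, 24, -18, -44) = -44
B (Maxine): max(-36, -44, -39) = -36
F (Minnie): min(25, 16, -46) = -46
G (Minnie): min(30, 23, 17, -40) = -40
H (Minnie): min(1, 15, 48) = 1
I (Minnie): min(-15, -4, -27, 21) = -27
E (Maxine): max(-46, -40, 1, -27) = 1
K (Minnie): min(45, 19, -1) = -1
L (Minnie): min(-15, 23, 48, 18) = -15
J (Maxine): max(-1, -15, 10) = 10
Root (Minnie): min(-36, 1, 10) = -36
Minnie picks the child with the lowest value: B (value -36).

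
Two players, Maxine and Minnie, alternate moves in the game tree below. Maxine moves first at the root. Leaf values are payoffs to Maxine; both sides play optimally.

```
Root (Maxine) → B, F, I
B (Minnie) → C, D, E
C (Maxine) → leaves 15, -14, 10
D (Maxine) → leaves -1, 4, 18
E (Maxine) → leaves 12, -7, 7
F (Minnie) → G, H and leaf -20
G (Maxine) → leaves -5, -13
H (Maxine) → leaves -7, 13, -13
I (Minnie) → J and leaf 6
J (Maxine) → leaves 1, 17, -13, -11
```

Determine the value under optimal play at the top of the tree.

12

C (Maxine): max(15, -14, 10) = 15
D (Maxine): max(-1, 4, 18) = 18
E (Maxine): max(12, -7, 7) = 12
B (Minnie): min(15, 18, 12) = 12
G (Maxine): max(-5, -13) = -5
H (Maxine): max(-7, 13, -13) = 13
F (Minnie): min(-5, 13, -20) = -20
J (Maxine): max(1, 17, -13, -11) = 17
I (Minnie): min(17, 6) = 6
Root (Maxine): max(12, -20, 6) = 12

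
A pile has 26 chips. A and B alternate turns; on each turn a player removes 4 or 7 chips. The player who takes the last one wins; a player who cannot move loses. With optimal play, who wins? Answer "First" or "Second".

First

Mark each pile size as W (mover wins) or L (mover loses):
i:   0  1  2  3  4  5  6  7  8  9 10 11 12 13 14 15 16 17 18 19 20 21 22 23 24 25 26
     L  L  L  L  W  W  W  W  W  W  W  L  L  L  L  W  W  W  W  W  W  W  L  L  L  L  W
Position 26 is W, so the first player wins.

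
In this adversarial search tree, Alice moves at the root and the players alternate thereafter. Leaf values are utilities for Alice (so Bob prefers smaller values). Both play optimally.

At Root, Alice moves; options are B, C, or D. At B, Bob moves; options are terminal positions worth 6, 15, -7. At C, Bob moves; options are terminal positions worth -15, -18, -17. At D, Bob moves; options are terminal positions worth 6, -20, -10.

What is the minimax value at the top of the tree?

B (Bob): min(6, 15, -7) = -7
C (Bob): min(-15, -18, -17) = -18
D (Bob): min(6, -20, -10) = -20
Root (Alice): max(-7, -18, -20) = -7

-7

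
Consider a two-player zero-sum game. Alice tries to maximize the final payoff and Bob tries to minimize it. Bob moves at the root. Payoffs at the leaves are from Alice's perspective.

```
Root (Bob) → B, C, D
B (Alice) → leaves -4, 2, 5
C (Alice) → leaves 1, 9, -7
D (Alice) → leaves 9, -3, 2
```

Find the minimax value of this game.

5

B (Alice): max(-4, 2, 5) = 5
C (Alice): max(1, 9, -7) = 9
D (Alice): max(9, -3, 2) = 9
Root (Bob): min(5, 9, 9) = 5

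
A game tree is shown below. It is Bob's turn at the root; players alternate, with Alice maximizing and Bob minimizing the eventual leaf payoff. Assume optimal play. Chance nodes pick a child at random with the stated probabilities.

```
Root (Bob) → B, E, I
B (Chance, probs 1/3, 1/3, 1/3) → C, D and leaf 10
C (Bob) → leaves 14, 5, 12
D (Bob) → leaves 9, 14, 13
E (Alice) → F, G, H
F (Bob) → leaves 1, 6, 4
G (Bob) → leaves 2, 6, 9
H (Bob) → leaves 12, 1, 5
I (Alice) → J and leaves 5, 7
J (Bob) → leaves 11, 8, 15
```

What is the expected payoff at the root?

2

C (Bob): min(14, 5, 12) = 5
D (Bob): min(9, 14, 13) = 9
B (Chance): 1/3·5 + 1/3·9 + 1/3·10 = 8
F (Bob): min(1, 6, 4) = 1
G (Bob): min(2, 6, 9) = 2
H (Bob): min(12, 1, 5) = 1
E (Alice): max(1, 2, 1) = 2
J (Bob): min(11, 8, 15) = 8
I (Alice): max(8, 5, 7) = 8
Root (Bob): min(8, 2, 8) = 2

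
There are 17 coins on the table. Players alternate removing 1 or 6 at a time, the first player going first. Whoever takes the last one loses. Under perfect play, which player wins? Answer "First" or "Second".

Second

Compute winning (W) and losing (L) positions by backward induction:
i:   0  1  2  3  4  5  6  7  8  9 10 11 12 13 14 15 16 17
     W  L  W  L  W  L  W  W  L  W  L  W  L  W  W  L  W  L
Position 17 is L, so the second player wins.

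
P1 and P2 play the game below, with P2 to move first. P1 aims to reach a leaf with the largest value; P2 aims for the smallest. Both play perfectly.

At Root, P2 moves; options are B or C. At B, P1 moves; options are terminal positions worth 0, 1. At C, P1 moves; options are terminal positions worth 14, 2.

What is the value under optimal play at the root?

1

B (P1): max(0, 1) = 1
C (P1): max(14, 2) = 14
Root (P2): min(1, 14) = 1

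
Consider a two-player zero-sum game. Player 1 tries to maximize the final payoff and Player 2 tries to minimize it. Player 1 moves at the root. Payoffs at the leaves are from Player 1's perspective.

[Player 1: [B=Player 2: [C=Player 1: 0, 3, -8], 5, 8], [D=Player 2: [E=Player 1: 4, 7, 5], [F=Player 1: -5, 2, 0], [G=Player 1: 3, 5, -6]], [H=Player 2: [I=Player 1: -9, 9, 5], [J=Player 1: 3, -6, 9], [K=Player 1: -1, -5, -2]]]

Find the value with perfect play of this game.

3

C (Player 1): max(0, 3, -8) = 3
B (Player 2): min(3, 5, 8) = 3
E (Player 1): max(4, 7, 5) = 7
F (Player 1): max(-5, 2, 0) = 2
G (Player 1): max(3, 5, -6) = 5
D (Player 2): min(7, 2, 5) = 2
I (Player 1): max(-9, 9, 5) = 9
J (Player 1): max(3, -6, 9) = 9
K (Player 1): max(-1, -5, -2) = -1
H (Player 2): min(9, 9, -1) = -1
Root (Player 1): max(3, 2, -1) = 3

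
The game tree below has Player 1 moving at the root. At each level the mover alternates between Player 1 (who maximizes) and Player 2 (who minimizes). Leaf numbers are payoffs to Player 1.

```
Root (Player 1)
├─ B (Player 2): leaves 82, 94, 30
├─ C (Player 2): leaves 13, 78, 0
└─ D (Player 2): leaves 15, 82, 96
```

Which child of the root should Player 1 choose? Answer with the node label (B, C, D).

B

B (Player 2): min(82, 94, 30) = 30
C (Player 2): min(13, 78, 0) = 0
D (Player 2): min(15, 82, 96) = 15
Root (Player 1): max(30, 0, 15) = 30
Player 1 picks the child with the highest value: B (value 30).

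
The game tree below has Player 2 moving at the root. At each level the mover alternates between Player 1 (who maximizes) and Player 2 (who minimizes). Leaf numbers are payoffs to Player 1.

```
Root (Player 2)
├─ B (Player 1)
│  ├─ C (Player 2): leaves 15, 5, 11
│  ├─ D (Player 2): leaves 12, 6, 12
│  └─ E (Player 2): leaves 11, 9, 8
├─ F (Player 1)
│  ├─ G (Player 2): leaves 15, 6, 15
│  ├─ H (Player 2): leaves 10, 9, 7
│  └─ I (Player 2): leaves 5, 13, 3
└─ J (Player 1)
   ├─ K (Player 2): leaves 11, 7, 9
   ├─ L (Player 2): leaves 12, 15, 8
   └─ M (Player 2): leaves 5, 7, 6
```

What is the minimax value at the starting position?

C (Player 2): min(15, 5, 11) = 5
D (Player 2): min(12, 6, 12) = 6
E (Player 2): min(11, 9, 8) = 8
B (Player 1): max(5, 6, 8) = 8
G (Player 2): min(15, 6, 15) = 6
H (Player 2): min(10, 9, 7) = 7
I (Player 2): min(5, 13, 3) = 3
F (Player 1): max(6, 7, 3) = 7
K (Player 2): min(11, 7, 9) = 7
L (Player 2): min(12, 15, 8) = 8
M (Player 2): min(5, 7, 6) = 5
J (Player 1): max(7, 8, 5) = 8
Root (Player 2): min(8, 7, 8) = 7

7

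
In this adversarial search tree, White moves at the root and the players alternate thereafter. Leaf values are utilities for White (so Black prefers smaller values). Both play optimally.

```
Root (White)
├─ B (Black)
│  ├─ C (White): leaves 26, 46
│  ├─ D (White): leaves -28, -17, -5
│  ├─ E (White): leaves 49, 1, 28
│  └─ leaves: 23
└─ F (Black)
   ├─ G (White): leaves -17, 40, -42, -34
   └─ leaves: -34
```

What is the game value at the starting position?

-5

C (White): max(26, 46) = 46
D (White): max(-28, -17, -5) = -5
E (White): max(49, 1, 28) = 49
B (Black): min(46, -5, 49, 23) = -5
G (White): max(-17, 40, -42, -34) = 40
F (Black): min(40, -34) = -34
Root (White): max(-5, -34) = -5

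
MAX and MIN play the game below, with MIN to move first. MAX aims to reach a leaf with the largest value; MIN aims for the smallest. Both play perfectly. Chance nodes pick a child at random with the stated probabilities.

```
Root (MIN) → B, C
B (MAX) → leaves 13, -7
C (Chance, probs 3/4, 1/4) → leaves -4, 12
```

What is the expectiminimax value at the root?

B (MAX): max(13, -7) = 13
C (Chance): 3/4·-4 + 1/4·12 = 0
Root (MIN): min(13, 0) = 0

0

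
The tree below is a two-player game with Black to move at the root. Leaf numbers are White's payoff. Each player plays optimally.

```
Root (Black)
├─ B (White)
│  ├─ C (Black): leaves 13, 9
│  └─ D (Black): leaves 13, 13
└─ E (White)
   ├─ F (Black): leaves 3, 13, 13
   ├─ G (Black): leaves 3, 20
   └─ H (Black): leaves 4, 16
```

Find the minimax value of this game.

C (Black): min(13, 9) = 9
D (Black): min(13, 13) = 13
B (White): max(9, 13) = 13
F (Black): min(3, 13, 13) = 3
G (Black): min(3, 20) = 3
H (Black): min(4, 16) = 4
E (White): max(3, 3, 4) = 4
Root (Black): min(13, 4) = 4

4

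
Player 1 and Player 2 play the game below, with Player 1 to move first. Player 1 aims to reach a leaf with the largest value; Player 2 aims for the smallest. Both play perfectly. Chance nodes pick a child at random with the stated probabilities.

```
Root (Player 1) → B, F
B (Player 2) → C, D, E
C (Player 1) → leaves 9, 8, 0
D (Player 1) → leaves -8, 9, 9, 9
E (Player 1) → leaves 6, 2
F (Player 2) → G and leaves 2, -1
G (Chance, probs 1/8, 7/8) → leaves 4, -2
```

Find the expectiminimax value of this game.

C (Player 1): max(9, 8, 0) = 9
D (Player 1): max(-8, 9, 9, 9) = 9
E (Player 1): max(6, 2) = 6
B (Player 2): min(9, 9, 6) = 6
G (Chance): 1/8·4 + 7/8·-2 = -1.25
F (Player 2): min(-1.25, 2, -1) = -1.25
Root (Player 1): max(6, -1.25) = 6

6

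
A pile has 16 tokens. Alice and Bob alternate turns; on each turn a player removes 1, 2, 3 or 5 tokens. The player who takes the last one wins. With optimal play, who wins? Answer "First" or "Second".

Second

Compute winning (W) and losing (L) positions by backward induction:
i:   0  1  2  3  4  5  6  7  8  9 10 11 12 13 14 15 16
     L  W  W  W  L  W  W  W  L  W  W  W  L  W  W  W  L
Position 16 is L, so the second player wins.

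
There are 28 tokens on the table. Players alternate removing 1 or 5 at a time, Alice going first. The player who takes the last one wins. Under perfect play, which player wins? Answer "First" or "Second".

Second

Mark each pile size as W (mover wins) or L (mover loses):
i:   0  1  2  3  4  5  6  7  8  9 10 11 12 13 14 15 16 17 18 19 20 21 22 23 24 25 26 27 28
     L  W  L  W  L  W  L  W  L  W  L  W  L  W  L  W  L  W  L  W  L  W  L  W  L  W  L  W  L
Position 28 is L, so the second player wins.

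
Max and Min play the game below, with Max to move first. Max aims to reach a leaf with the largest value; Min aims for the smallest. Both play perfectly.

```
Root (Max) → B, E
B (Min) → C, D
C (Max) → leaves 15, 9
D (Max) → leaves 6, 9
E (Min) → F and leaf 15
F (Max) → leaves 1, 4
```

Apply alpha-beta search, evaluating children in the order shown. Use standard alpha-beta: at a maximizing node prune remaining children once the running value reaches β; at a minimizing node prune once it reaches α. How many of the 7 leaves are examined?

6

C [α=-∞,β=+∞]: v=15
D [α=-∞,β=15]: v=9
B [α=-∞,β=+∞]: v=9
F [α=9,β=+∞]: v=4
E [α=9,β=+∞]: v=4 after child 1 ≤ α → α-cutoff, skip 1
Root [α=-∞,β=+∞]: v=9
Leaves evaluated: 6 of 7.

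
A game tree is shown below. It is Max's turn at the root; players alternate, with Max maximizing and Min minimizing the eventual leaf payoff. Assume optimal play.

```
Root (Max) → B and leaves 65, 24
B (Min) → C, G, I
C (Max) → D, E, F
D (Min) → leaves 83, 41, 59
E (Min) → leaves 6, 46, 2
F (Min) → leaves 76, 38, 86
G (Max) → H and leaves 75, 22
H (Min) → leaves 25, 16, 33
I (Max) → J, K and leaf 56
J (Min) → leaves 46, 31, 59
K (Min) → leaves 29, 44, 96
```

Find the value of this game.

D (Min): min(83, 41, 59) = 41
E (Min): min(6, 46, 2) = 2
F (Min): min(76, 38, 86) = 38
C (Max): max(41, 2, 38) = 41
H (Min): min(25, 16, 33) = 16
G (Max): max(16, 75, 22) = 75
J (Min): min(46, 31, 59) = 31
K (Min): min(29, 44, 96) = 29
I (Max): max(31, 29, 56) = 56
B (Min): min(41, 75, 56) = 41
Root (Max): max(41, 65, 24) = 65

65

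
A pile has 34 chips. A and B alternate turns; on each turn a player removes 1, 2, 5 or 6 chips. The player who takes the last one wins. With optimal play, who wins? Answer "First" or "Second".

W/L table (W = player to move can force a win):
i:   0  1  2  3  4  5  6  7  8  9 10 11 12 13 14 15 16 17 18 19 20 21 22 23 24 25 26 27 28 29 30 31 32 33 34
     L  W  W  L  W  W  W  L  W  W  L  W  W  W  L  W  W  L  W  W  W  L  W  W  L  W  W  W  L  W  W  L  W  W  W
Position 34 is W, so the first player wins.

First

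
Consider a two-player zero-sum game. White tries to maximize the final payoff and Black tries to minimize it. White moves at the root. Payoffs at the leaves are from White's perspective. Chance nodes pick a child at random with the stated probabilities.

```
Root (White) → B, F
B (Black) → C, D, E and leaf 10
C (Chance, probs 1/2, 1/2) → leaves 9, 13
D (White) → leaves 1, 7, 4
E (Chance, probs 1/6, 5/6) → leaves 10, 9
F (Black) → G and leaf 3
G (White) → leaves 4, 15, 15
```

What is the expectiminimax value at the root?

C (Chance): 1/2·9 + 1/2·13 = 11
D (White): max(1, 7, 4) = 7
E (Chance): 1/6·10 + 5/6·9 = 9.17
B (Black): min(11, 7, 9.17, 10) = 7
G (White): max(4, 15, 15) = 15
F (Black): min(15, 3) = 3
Root (White): max(7, 3) = 7

7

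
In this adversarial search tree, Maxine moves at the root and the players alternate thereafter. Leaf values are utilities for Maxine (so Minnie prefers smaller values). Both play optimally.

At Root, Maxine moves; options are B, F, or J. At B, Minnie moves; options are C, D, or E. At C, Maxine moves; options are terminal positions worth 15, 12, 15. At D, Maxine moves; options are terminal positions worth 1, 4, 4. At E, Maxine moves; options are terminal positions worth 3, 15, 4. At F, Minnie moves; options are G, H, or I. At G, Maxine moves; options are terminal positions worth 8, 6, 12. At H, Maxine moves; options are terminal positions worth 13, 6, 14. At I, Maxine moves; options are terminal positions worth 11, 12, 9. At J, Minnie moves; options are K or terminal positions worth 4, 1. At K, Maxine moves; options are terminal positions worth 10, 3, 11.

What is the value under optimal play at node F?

12

G: max(8, 6, 12) = 12
H: max(13, 6, 14) = 14
I: max(11, 12, 9) = 12
F: min(12, 14, 12) = 12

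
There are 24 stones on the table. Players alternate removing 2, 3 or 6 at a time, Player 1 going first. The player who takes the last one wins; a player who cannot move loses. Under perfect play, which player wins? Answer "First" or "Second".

First

W/L table (W = player to move can force a win):
i:   0  1  2  3  4  5  6  7  8  9 10 11 12 13 14 15 16 17 18 19 20 21 22 23 24
     L  L  W  W  W  L  W  W  W  L  L  W  W  W  L  W  W  W  L  L  W  W  W  L  W
Position 24 is W, so the first player wins.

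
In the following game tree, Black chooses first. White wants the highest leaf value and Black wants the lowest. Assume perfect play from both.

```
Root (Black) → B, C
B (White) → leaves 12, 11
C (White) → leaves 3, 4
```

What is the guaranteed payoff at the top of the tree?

4

B (White): max(12, 11) = 12
C (White): max(3, 4) = 4
Root (Black): min(12, 4) = 4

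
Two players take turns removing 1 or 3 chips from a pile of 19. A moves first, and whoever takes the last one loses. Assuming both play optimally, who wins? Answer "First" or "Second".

W/L table (W = player to move can force a win):
i:   0  1  2  3  4  5  6  7  8  9 10 11 12 13 14 15 16 17 18 19
     W  L  W  L  W  L  W  L  W  L  W  L  W  L  W  L  W  L  W  L
Position 19 is L, so the second player wins.

Second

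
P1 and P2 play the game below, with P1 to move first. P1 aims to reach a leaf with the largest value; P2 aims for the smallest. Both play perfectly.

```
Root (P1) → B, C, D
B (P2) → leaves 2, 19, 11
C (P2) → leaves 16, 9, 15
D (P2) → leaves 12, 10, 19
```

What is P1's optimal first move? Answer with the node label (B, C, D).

D

B (P2): min(2, 19, 11) = 2
C (P2): min(16, 9, 15) = 9
D (P2): min(12, 10, 19) = 10
Root (P1): max(2, 9, 10) = 10
P1 picks the child with the highest value: D (value 10).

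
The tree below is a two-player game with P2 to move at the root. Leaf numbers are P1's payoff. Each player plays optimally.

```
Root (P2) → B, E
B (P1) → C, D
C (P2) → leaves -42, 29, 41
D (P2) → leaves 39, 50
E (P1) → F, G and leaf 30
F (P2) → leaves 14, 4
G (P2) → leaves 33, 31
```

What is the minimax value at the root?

31

C (P2): min(-42, 29, 41) = -42
D (P2): min(39, 50) = 39
B (P1): max(-42, 39) = 39
F (P2): min(14, 4) = 4
G (P2): min(33, 31) = 31
E (P1): max(4, 31, 30) = 31
Root (P2): min(39, 31) = 31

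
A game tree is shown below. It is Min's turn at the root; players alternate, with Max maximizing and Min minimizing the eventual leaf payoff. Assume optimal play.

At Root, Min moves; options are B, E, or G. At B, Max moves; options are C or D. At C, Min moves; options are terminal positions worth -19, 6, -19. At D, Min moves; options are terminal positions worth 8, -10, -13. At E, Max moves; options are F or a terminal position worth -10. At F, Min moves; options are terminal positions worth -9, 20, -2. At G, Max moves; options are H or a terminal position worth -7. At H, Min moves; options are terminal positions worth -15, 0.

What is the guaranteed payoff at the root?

C (Min): min(-19, 6, -19) = -19
D (Min): min(8, -10, -13) = -13
B (Max): max(-19, -13) = -13
F (Min): min(-9, 20, -2) = -9
E (Max): max(-9, -10) = -9
H (Min): min(-15, 0) = -15
G (Max): max(-15, -7) = -7
Root (Min): min(-13, -9, -7) = -13

-13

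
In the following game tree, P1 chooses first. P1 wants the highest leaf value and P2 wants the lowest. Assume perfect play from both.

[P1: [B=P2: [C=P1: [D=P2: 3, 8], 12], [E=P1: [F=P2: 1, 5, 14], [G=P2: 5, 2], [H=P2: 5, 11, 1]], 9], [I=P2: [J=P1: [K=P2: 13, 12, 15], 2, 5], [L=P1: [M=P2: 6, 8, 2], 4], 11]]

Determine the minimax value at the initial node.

4

D (P2): min(3, 8) = 3
C (P1): max(3, 12) = 12
F (P2): min(1, 5, 14) = 1
G (P2): min(5, 2) = 2
H (P2): min(5, 11, 1) = 1
E (P1): max(1, 2, 1) = 2
B (P2): min(12, 2, 9) = 2
K (P2): min(13, 12, 15) = 12
J (P1): max(12, 2, 5) = 12
M (P2): min(6, 8, 2) = 2
L (P1): max(2, 4) = 4
I (P2): min(12, 4, 11) = 4
Root (P1): max(2, 4) = 4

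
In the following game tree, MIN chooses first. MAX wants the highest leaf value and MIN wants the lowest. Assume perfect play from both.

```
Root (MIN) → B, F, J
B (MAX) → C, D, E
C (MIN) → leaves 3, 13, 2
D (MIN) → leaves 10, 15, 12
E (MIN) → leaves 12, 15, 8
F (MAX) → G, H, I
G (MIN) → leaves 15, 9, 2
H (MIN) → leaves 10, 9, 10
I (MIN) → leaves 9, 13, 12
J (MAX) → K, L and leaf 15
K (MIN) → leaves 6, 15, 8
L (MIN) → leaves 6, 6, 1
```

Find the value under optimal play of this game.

9

C (MIN): min(3, 13, 2) = 2
D (MIN): min(10, 15, 12) = 10
E (MIN): min(12, 15, 8) = 8
B (MAX): max(2, 10, 8) = 10
G (MIN): min(15, 9, 2) = 2
H (MIN): min(10, 9, 10) = 9
I (MIN): min(9, 13, 12) = 9
F (MAX): max(2, 9, 9) = 9
K (MIN): min(6, 15, 8) = 6
L (MIN): min(6, 6, 1) = 1
J (MAX): max(6, 1, 15) = 15
Root (MIN): min(10, 9, 15) = 9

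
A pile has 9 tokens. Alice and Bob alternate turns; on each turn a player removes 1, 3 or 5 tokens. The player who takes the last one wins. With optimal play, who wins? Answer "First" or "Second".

Mark each pile size as W (mover wins) or L (mover loses):
i:   0  1  2  3  4  5  6  7  8  9
     L  W  L  W  L  W  L  W  L  W
Position 9 is W, so the first player wins.

First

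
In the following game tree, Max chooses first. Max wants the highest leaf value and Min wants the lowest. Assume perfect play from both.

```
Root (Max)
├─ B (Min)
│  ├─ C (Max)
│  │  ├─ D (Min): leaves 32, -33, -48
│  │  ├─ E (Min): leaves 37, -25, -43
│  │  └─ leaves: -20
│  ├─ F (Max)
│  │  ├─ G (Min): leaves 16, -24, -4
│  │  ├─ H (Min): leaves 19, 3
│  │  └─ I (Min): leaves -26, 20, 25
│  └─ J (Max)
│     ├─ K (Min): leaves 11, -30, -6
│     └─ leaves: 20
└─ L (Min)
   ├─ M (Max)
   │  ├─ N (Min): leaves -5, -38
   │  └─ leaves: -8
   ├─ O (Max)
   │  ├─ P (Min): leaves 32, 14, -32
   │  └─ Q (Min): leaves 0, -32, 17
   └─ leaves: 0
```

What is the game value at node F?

3

G: min(16, -24, -4) = -24
H: min(19, 3) = 3
I: min(-26, 20, 25) = -26
F: max(-24, 3, -26) = 3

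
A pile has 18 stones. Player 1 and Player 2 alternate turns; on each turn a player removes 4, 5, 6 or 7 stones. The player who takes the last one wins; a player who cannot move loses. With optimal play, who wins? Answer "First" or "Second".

Mark each pile size as W (mover wins) or L (mover loses):
i:   0  1  2  3  4  5  6  7  8  9 10 11 12 13 14 15 16 17 18
     L  L  L  L  W  W  W  W  W  W  W  L  L  L  L  W  W  W  W
Position 18 is W, so the first player wins.

First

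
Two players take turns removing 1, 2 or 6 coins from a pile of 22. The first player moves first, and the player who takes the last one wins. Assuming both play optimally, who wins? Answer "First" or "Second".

W/L table (W = player to move can force a win):
i:   0  1  2  3  4  5  6  7  8  9 10 11 12 13 14 15 16 17 18 19 20 21 22
     L  W  W  L  W  W  W  L  W  W  L  W  W  W  L  W  W  L  W  W  W  L  W
Position 22 is W, so the first player wins.

First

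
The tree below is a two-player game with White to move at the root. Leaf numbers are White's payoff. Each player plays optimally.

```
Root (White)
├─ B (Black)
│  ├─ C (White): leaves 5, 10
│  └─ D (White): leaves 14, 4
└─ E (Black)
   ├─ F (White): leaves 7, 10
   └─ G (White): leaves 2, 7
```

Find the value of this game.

C (White): max(5, 10) = 10
D (White): max(14, 4) = 14
B (Black): min(10, 14) = 10
F (White): max(7, 10) = 10
G (White): max(2, 7) = 7
E (Black): min(10, 7) = 7
Root (White): max(10, 7) = 10

10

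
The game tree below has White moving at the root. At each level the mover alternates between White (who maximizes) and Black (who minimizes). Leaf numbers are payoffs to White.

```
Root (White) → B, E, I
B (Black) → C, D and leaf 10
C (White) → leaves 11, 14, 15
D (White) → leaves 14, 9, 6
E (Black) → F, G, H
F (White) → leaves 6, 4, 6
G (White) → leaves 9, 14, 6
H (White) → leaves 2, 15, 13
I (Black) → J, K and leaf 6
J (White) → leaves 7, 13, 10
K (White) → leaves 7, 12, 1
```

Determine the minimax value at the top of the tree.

C (White): max(11, 14, 15) = 15
D (White): max(14, 9, 6) = 14
B (Black): min(15, 14, 10) = 10
F (White): max(6, 4, 6) = 6
G (White): max(9, 14, 6) = 14
H (White): max(2, 15, 13) = 15
E (Black): min(6, 14, 15) = 6
J (White): max(7, 13, 10) = 13
K (White): max(7, 12, 1) = 12
I (Black): min(13, 12, 6) = 6
Root (White): max(10, 6, 6) = 10

10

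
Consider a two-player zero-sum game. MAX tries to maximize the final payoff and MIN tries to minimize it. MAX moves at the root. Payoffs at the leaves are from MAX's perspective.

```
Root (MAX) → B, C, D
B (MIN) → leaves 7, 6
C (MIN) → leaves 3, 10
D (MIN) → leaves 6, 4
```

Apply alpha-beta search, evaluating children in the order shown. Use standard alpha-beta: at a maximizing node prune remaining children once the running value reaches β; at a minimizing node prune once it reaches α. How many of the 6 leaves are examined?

B [α=-∞,β=+∞]: v=6
C [α=6,β=+∞]: v=3 after child 1 ≤ α → α-cutoff, skip 1
D [α=6,β=+∞]: v=6 after child 1 ≤ α → α-cutoff, skip 1
Root [α=-∞,β=+∞]: v=6
Leaves evaluated: 4 of 6.

4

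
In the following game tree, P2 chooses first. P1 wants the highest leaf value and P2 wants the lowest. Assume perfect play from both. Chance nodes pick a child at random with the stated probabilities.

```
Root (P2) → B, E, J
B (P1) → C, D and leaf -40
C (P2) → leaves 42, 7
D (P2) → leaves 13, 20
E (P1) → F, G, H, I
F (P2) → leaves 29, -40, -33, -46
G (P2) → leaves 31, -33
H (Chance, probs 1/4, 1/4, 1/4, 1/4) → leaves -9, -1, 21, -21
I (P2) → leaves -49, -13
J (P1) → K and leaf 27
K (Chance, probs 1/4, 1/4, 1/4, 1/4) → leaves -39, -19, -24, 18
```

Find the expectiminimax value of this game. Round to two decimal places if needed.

C (P2): min(42, 7) = 7
D (P2): min(13, 20) = 13
B (P1): max(7, 13, -40) = 13
F (P2): min(29, -40, -33, -46) = -46
G (P2): min(31, -33) = -33
H (Chance): 1/4·-9 + 1/4·-1 + 1/4·21 + 1/4·-21 = -2.5
I (P2): min(-49, -13) = -49
E (P1): max(-46, -33, -2.5, -49) = -2.5
K (Chance): 1/4·-39 + 1/4·-19 + 1/4·-24 + 1/4·18 = -16
J (P1): max(-16, 27) = 27
Root (P2): min(13, -2.5, 27) = -2.5

-2.5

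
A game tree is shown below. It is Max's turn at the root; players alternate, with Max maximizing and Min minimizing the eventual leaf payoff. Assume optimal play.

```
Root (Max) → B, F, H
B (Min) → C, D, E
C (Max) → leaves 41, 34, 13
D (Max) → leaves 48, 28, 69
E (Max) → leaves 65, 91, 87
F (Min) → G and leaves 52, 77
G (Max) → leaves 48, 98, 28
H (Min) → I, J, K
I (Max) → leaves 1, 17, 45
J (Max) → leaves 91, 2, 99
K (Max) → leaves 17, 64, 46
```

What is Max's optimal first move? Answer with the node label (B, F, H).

C (Max): max(41, 34, 13) = 41
D (Max): max(48, 28, 69) = 69
E (Max): max(65, 91, 87) = 91
B (Min): min(41, 69, 91) = 41
G (Max): max(48, 98, 28) = 98
F (Min): min(98, 52, 77) = 52
I (Max): max(1, 17, 45) = 45
J (Max): max(91, 2, 99) = 99
K (Max): max(17, 64, 46) = 64
H (Min): min(45, 99, 64) = 45
Root (Max): max(41, 52, 45) = 52
Max picks the child with the highest value: F (value 52).

F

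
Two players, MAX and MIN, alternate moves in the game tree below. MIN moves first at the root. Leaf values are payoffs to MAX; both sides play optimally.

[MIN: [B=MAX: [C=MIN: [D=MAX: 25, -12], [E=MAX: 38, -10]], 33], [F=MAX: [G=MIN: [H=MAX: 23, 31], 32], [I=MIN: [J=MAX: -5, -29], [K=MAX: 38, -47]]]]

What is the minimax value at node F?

H: max(23, 31) = 31
G: min(31, 32) = 31
J: max(-5, -29) = -5
K: max(38, -47) = 38
I: min(-5, 38) = -5
F: max(31, -5) = 31

31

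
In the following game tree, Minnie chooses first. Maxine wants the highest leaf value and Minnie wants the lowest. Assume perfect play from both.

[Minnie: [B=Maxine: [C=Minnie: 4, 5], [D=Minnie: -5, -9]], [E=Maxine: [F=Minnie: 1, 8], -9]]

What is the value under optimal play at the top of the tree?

C (Minnie): min(4, 5) = 4
D (Minnie): min(-5, -9) = -9
B (Maxine): max(4, -9) = 4
F (Minnie): min(1, 8) = 1
E (Maxine): max(1, -9) = 1
Root (Minnie): min(4, 1) = 1

1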